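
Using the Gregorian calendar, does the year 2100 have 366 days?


Gregorian leap year rule: divisible by 4, but not by 100, unless also by 400.
2100 is divisible by 100 but not 400 -> not a leap year

No


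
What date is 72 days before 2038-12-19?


Start: 2038-12-19, subtract 72 days
Back 19 days from December 19 reaches November 30, 2038 -> 53 left
November 2038 has 30 days -> back to October 31, 2038 -> 23 left
October 2038: 31 - 23 = 8 -> lands on October 8

Result: 2038-10-08


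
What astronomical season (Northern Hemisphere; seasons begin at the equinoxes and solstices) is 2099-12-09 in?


Date: December 9
Astronomical Autumn (approx.; exact equinox/solstice day varies by year): September 22 to December 20
December 9 falls within the Autumn window

Autumn


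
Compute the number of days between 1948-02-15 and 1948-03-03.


From 1948-02-15 to 1948-03-03
1948-02-15: days before February = 31; day of year = 31 + 15 = 46
1948-03-03: days before March = 31 + 29 = 60 (1948 is a leap year); day of year = 60 + 3 = 63
Same year: 63 - 46 = 17

17 days


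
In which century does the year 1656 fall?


Century = (year - 1) // 100 + 1
= (1656 - 1) // 100 + 1
= 1655 // 100 + 1
= 16 + 1

17th century


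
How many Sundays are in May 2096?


May 2096 has 31 days
Anchor: Jan 1, 2096. With p = 2096 - 1 = 2095: (p + p//4 - p//100 + p//400) mod 7 = (2095 + 523 - 20 + 5) mod 7 = 2603 mod 7 = 6 -> Sunday (Mon=0 ... Sun=6)
Days before May (Jan-Apr): 121; May 1 index = (6 + 121) mod 7 = 1 -> Tuesday
First Sunday is May 6
Sundays: 6, 13, 20, 27

4 Sundays


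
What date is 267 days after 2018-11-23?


Start: 2018-11-23, add 267 days
November 2018 has 30 days: 30 - 23 = 7 days to November 30 -> 260 left
December 2018 has 31 days -> 229 left
January 2019 has 31 days -> 198 left
February 2019 has 28 days -> 170 left
March 2019 has 31 days -> 139 left
April 2019 has 30 days -> 109 left
May 2019 has 31 days -> 78 left
June 2019 has 30 days -> 48 left
July 2019 has 31 days -> 17 left
August 2019: 17 <= 31 -> lands on August 17

Result: 2019-08-17


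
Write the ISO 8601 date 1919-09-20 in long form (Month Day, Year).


ISO 1919-09-20 parses as year=1919, month=09, day=20
Month 9 -> September

September 20, 1919


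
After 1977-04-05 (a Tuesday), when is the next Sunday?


Current: Tuesday
Target: Sunday
Days ahead: 5

Next Sunday: 1977-04-10


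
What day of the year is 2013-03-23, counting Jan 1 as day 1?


Date: March 23, 2013
Days in months 1 through 2: 59
Plus 23 days in March

Day of year: 82


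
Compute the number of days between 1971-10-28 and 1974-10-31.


From 1971-10-28 to 1974-10-31
1971-10-28: days before October = 31 + 28 + 31 + 30 + 31 + 30 + 31 + 31 + 30 = 273 (1971 is not a leap year); day of year = 273 + 28 = 301
1974-10-31: days before October = 31 + 28 + 31 + 30 + 31 + 30 + 31 + 31 + 30 = 273 (1974 is not a leap year); day of year = 273 + 31 = 304
Rest of 1971: 365 - 301 = 64
Full years 1972 (366), 1973 (365): 731
Total = 64 + 731 + 304 = 1099

1099 days


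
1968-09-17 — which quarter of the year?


Month: September (month 9)
Q1: Jan-Mar, Q2: Apr-Jun, Q3: Jul-Sep, Q4: Oct-Dec

Q3


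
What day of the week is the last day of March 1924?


March 1924 has 31 days
Anchor: Jan 1, 1924. With p = 1924 - 1 = 1923: (p + p//4 - p//100 + p//400) mod 7 = (1923 + 480 - 19 + 4) mod 7 = 2388 mod 7 = 1 -> Tuesday (Mon=0 ... Sun=6)
Days before March (Jan-Feb): 60; March 1 index = (1 + 60) mod 7 = 5 -> Saturday
Last day offset: 31 - 1 = 30 days
Weekday index = (5 + 30) mod 7 = 0

Monday, March 31


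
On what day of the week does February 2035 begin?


Target: February 1, 2035
Anchor: Jan 1, 2035. With p = 2035 - 1 = 2034: (p + p//4 - p//100 + p//400) mod 7 = (2034 + 508 - 20 + 5) mod 7 = 2527 mod 7 = 0 -> Monday (Mon=0 ... Sun=6)
Days before February (Jan): 31 days
Weekday index = (0 + 31) mod 7 = 3

Thursday


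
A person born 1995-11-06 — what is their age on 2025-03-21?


Birth: 1995-11-06
Reference: 2025-03-21
Year difference: 2025 - 1995 = 30
Birthday not yet reached in 2025, subtract 1

29 years old


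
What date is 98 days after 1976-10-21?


Start: 1976-10-21, add 98 days
October 1976 has 31 days: 31 - 21 = 10 days to October 31 -> 88 left
November 1976 has 30 days -> 58 left
December 1976 has 31 days -> 27 left
January 1977: 27 <= 31 -> lands on January 27

Result: 1977-01-27


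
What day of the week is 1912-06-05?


Date: June 5, 1912
Anchor: Jan 1, 1912. With p = 1912 - 1 = 1911: (p + p//4 - p//100 + p//400) mod 7 = (1911 + 477 - 19 + 4) mod 7 = 2373 mod 7 = 0 -> Monday (Mon=0 ... Sun=6)
Days before June (Jan-May): 152; offset = 152 + 5 - 1 = 156
Weekday index = (0 + 156) mod 7 = 2

Day of the week: Wednesday


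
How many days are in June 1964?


June 1964

30 days


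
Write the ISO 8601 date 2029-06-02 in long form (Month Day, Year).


ISO 2029-06-02 parses as year=2029, month=06, day=02
Month 6 -> June

June 2, 2029


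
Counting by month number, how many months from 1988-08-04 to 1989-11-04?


From August 1988 to November 1989
1 year * 12 = 12 months, plus 3 months = 15

15 months


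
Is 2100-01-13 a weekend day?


Anchor: Jan 1, 2100. With p = 2100 - 1 = 2099: (p + p//4 - p//100 + p//400) mod 7 = (2099 + 524 - 20 + 5) mod 7 = 2608 mod 7 = 4 -> Friday (Mon=0 ... Sun=6)
Day of year: 13; offset = 12
Weekday index = (4 + 12) mod 7 = 2 -> Wednesday
Weekend days: Saturday, Sunday

No


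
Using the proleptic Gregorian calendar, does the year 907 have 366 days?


Gregorian leap year rule: divisible by 4, but not by 100, unless also by 400.
907 is not divisible by 4 -> not a leap year

No


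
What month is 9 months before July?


July is month 7
7 - 9 = -2; wrap: -2 + 12 = 10

October


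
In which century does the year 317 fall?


Century = (year - 1) // 100 + 1
= (317 - 1) // 100 + 1
= 316 // 100 + 1
= 3 + 1

4th century


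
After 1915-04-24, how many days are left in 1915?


Day of year: 114 of 365
Remaining = 365 - 114

251 days


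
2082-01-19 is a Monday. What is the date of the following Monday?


Current: Monday
Target: Monday
Days ahead: 7

Next Monday: 2082-01-26


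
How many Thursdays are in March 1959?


March 1959 has 31 days
Anchor: Jan 1, 1959. With p = 1959 - 1 = 1958: (p + p//4 - p//100 + p//400) mod 7 = (1958 + 489 - 19 + 4) mod 7 = 2432 mod 7 = 3 -> Thursday (Mon=0 ... Sun=6)
Days before March (Jan-Feb): 59; March 1 index = (3 + 59) mod 7 = 6 -> Sunday
First Thursday is March 5
Thursdays: 5, 12, 19, 26

4 Thursdays


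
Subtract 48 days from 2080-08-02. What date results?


Start: 2080-08-02, subtract 48 days
Back 2 days from August 2 reaches July 31, 2080 -> 46 left
July 2080 has 31 days -> back to June 30, 2080 -> 15 left
June 2080: 30 - 15 = 15 -> lands on June 15

Result: 2080-06-15


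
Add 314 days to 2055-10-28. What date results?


Start: 2055-10-28, add 314 days
October 2055 has 31 days: 31 - 28 = 3 days to October 31 -> 311 left
November 2055 has 30 days -> 281 left
December 2055 has 31 days -> 250 left
January 2056 has 31 days -> 219 left
February 2056 has 29 days -> 190 left
March 2056 has 31 days -> 159 left
April 2056 has 30 days -> 129 left
May 2056 has 31 days -> 98 left
June 2056 has 30 days -> 68 left
July 2056 has 31 days -> 37 left
August 2056 has 31 days -> 6 left
September 2056: 6 <= 30 -> lands on September 6

Result: 2056-09-06


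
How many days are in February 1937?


February 1937 (leap year: no)

28 days


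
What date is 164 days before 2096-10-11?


Start: 2096-10-11, subtract 164 days
Back 11 days from October 11 reaches September 30, 2096 -> 153 left
September 2096 has 30 days -> back to August 31, 2096 -> 123 left
August 2096 has 31 days -> back to July 31, 2096 -> 92 left
July 2096 has 31 days -> back to June 30, 2096 -> 61 left
June 2096 has 30 days -> back to May 31, 2096 -> 31 left
May 2096 has 31 days -> back to April 30, 2096 -> 0 left
April 2096: 30 - 0 = 30 -> lands on April 30

Result: 2096-04-30


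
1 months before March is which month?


March is month 3
3 - 1 = 2

February


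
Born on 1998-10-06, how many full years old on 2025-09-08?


Birth: 1998-10-06
Reference: 2025-09-08
Year difference: 2025 - 1998 = 27
Birthday not yet reached in 2025, subtract 1

26 years old


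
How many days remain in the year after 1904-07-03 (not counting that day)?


Day of year: 185 of 366
Remaining = 366 - 185

181 days


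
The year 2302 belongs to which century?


Century = (year - 1) // 100 + 1
= (2302 - 1) // 100 + 1
= 2301 // 100 + 1
= 23 + 1

24th century


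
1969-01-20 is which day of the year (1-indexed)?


Date: January 20, 1969
No months before January
Plus 20 days in January

Day of year: 20


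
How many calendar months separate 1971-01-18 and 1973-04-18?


From January 1971 to April 1973
2 years * 12 = 24 months, plus 3 months = 27

27 months


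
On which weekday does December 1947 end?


December 1947 has 31 days
Anchor: Jan 1, 1947. With p = 1947 - 1 = 1946: (p + p//4 - p//100 + p//400) mod 7 = (1946 + 486 - 19 + 4) mod 7 = 2417 mod 7 = 2 -> Wednesday (Mon=0 ... Sun=6)
Days before December (Jan-Nov): 334; December 1 index = (2 + 334) mod 7 = 0 -> Monday
Last day offset: 31 - 1 = 30 days
Weekday index = (0 + 30) mod 7 = 2

Wednesday, December 31


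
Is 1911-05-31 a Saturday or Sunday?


Anchor: Jan 1, 1911. With p = 1911 - 1 = 1910: (p + p//4 - p//100 + p//400) mod 7 = (1910 + 477 - 19 + 4) mod 7 = 2372 mod 7 = 6 -> Sunday (Mon=0 ... Sun=6)
Day of year: 151; offset = 150
Weekday index = (6 + 150) mod 7 = 2 -> Wednesday
Weekend days: Saturday, Sunday

No


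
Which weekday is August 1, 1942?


Target: August 1, 1942
Anchor: Jan 1, 1942. With p = 1942 - 1 = 1941: (p + p//4 - p//100 + p//400) mod 7 = (1941 + 485 - 19 + 4) mod 7 = 2411 mod 7 = 3 -> Thursday (Mon=0 ... Sun=6)
Days before August (Jan-Jul): 212 days
Weekday index = (3 + 212) mod 7 = 5

Saturday


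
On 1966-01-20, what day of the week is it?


Date: January 20, 1966
Anchor: Jan 1, 1966. With p = 1966 - 1 = 1965: (p + p//4 - p//100 + p//400) mod 7 = (1965 + 491 - 19 + 4) mod 7 = 2441 mod 7 = 5 -> Saturday (Mon=0 ... Sun=6)
Days into year = 20 - 1 = 19
Weekday index = (5 + 19) mod 7 = 3

Day of the week: Thursday


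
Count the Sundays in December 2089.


December 2089 has 31 days
Anchor: Jan 1, 2089. With p = 2089 - 1 = 2088: (p + p//4 - p//100 + p//400) mod 7 = (2088 + 522 - 20 + 5) mod 7 = 2595 mod 7 = 5 -> Saturday (Mon=0 ... Sun=6)
Days before December (Jan-Nov): 334; December 1 index = (5 + 334) mod 7 = 3 -> Thursday
First Sunday is December 4
Sundays: 4, 11, 18, 25

4 Sundays


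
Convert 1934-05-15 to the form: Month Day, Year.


ISO 1934-05-15 parses as year=1934, month=05, day=15
Month 5 -> May

May 15, 1934


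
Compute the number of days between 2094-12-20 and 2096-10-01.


From 2094-12-20 to 2096-10-01
2094-12-20: days before December = 31 + 28 + 31 + 30 + 31 + 30 + 31 + 31 + 30 + 31 + 30 = 334 (2094 is not a leap year); day of year = 334 + 20 = 354
2096-10-01: days before October = 31 + 29 + 31 + 30 + 31 + 30 + 31 + 31 + 30 = 274 (2096 is a leap year); day of year = 274 + 1 = 275
Rest of 2094: 365 - 354 = 11
Full years 2095 (365): 365
Total = 11 + 365 + 275 = 651

651 days


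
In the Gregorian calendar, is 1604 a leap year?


Gregorian leap year rule: divisible by 4, but not by 100, unless also by 400.
1604 is divisible by 4 but not 100 -> leap year

Yes


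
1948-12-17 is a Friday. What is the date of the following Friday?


Current: Friday
Target: Friday
Days ahead: 7

Next Friday: 1948-12-24


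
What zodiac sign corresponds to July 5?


Date: July 5
Conventional tropical zodiac dates: Cancer from June 21 onward; Leo starts July 23
July 5 falls within the Cancer range

Cancer


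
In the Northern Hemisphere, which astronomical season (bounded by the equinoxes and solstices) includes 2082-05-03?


Date: May 3
Astronomical Spring (approx.; exact equinox/solstice day varies by year): March 20 to June 20
May 3 falls within the Spring window

Spring


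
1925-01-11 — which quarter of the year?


Month: January (month 1)
Q1: Jan-Mar, Q2: Apr-Jun, Q3: Jul-Sep, Q4: Oct-Dec

Q1


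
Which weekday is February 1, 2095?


Target: February 1, 2095
Anchor: Jan 1, 2095. With p = 2095 - 1 = 2094: (p + p//4 - p//100 + p//400) mod 7 = (2094 + 523 - 20 + 5) mod 7 = 2602 mod 7 = 5 -> Saturday (Mon=0 ... Sun=6)
Days before February (Jan): 31 days
Weekday index = (5 + 31) mod 7 = 1

Tuesday


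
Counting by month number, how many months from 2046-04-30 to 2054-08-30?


From April 2046 to August 2054
8 years * 12 = 96 months, plus 4 months = 100

100 months


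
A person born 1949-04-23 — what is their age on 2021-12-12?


Birth: 1949-04-23
Reference: 2021-12-12
Year difference: 2021 - 1949 = 72

72 years old


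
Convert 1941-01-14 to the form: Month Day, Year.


ISO 1941-01-14 parses as year=1941, month=01, day=14
Month 1 -> January

January 14, 1941


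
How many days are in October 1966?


October 1966

31 days


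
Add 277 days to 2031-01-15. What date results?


Start: 2031-01-15, add 277 days
January 2031 has 31 days: 31 - 15 = 16 days to January 31 -> 261 left
February 2031 has 28 days -> 233 left
March 2031 has 31 days -> 202 left
April 2031 has 30 days -> 172 left
May 2031 has 31 days -> 141 left
June 2031 has 30 days -> 111 left
July 2031 has 31 days -> 80 left
August 2031 has 31 days -> 49 left
September 2031 has 30 days -> 19 left
October 2031: 19 <= 31 -> lands on October 19

Result: 2031-10-19


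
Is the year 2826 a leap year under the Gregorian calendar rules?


Gregorian leap year rule: divisible by 4, but not by 100, unless also by 400.
2826 is not divisible by 4 -> not a leap year

No


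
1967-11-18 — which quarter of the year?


Month: November (month 11)
Q1: Jan-Mar, Q2: Apr-Jun, Q3: Jul-Sep, Q4: Oct-Dec

Q4


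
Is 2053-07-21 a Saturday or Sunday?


Anchor: Jan 1, 2053. With p = 2053 - 1 = 2052: (p + p//4 - p//100 + p//400) mod 7 = (2052 + 513 - 20 + 5) mod 7 = 2550 mod 7 = 2 -> Wednesday (Mon=0 ... Sun=6)
Day of year: 202; offset = 201
Weekday index = (2 + 201) mod 7 = 0 -> Monday
Weekend days: Saturday, Sunday

No


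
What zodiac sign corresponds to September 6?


Date: September 6
Conventional tropical zodiac dates: Virgo from August 23 onward; Libra starts September 23
September 6 falls within the Virgo range

Virgo


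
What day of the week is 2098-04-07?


Date: April 7, 2098
Anchor: Jan 1, 2098. With p = 2098 - 1 = 2097: (p + p//4 - p//100 + p//400) mod 7 = (2097 + 524 - 20 + 5) mod 7 = 2606 mod 7 = 2 -> Wednesday (Mon=0 ... Sun=6)
Days before April (Jan-Mar): 90; offset = 90 + 7 - 1 = 96
Weekday index = (2 + 96) mod 7 = 0

Day of the week: Monday


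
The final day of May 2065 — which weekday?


May 2065 has 31 days
Anchor: Jan 1, 2065. With p = 2065 - 1 = 2064: (p + p//4 - p//100 + p//400) mod 7 = (2064 + 516 - 20 + 5) mod 7 = 2565 mod 7 = 3 -> Thursday (Mon=0 ... Sun=6)
Days before May (Jan-Apr): 120; May 1 index = (3 + 120) mod 7 = 4 -> Friday
Last day offset: 31 - 1 = 30 days
Weekday index = (4 + 30) mod 7 = 6

Sunday, May 31


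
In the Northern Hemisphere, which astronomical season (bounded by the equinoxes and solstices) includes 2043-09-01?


Date: September 1
Astronomical Summer (approx.; exact equinox/solstice day varies by year): June 21 to September 21
September 1 falls within the Summer window

Summer


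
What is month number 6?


Month 6 of 12

June


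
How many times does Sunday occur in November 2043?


November 2043 has 30 days
Anchor: Jan 1, 2043. With p = 2043 - 1 = 2042: (p + p//4 - p//100 + p//400) mod 7 = (2042 + 510 - 20 + 5) mod 7 = 2537 mod 7 = 3 -> Thursday (Mon=0 ... Sun=6)
Days before November (Jan-Oct): 304; November 1 index = (3 + 304) mod 7 = 6 -> Sunday
First Sunday is November 1
Sundays: 1, 8, 15, 22, 29

5 Sundays


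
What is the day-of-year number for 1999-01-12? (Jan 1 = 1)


Date: January 12, 1999
No months before January
Plus 12 days in January

Day of year: 12


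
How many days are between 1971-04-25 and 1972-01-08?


From 1971-04-25 to 1972-01-08
1971-04-25: days before April = 31 + 28 + 31 = 90 (1971 is not a leap year); day of year = 90 + 25 = 115
1972-01-08: day of year = 8
Rest of 1971: 365 - 115 = 250
Total = 250 + 8 = 258

258 days


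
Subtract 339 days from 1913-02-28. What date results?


Start: 1913-02-28, subtract 339 days
Back 28 days from February 28 reaches January 31, 1913 -> 311 left
January 1913 has 31 days -> back to December 31, 1912 -> 280 left
December 1912 has 31 days -> back to November 30, 1912 -> 249 left
November 1912 has 30 days -> back to October 31, 1912 -> 219 left
October 1912 has 31 days -> back to September 30, 1912 -> 188 left
September 1912 has 30 days -> back to August 31, 1912 -> 158 left
August 1912 has 31 days -> back to July 31, 1912 -> 127 left
July 1912 has 31 days -> back to June 30, 1912 -> 96 left
June 1912 has 30 days -> back to May 31, 1912 -> 66 left
May 1912 has 31 days -> back to April 30, 1912 -> 35 left
April 1912 has 30 days -> back to March 31, 1912 -> 5 left
March 1912: 31 - 5 = 26 -> lands on March 26

Result: 1912-03-26


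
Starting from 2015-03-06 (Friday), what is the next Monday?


Current: Friday
Target: Monday
Days ahead: 3

Next Monday: 2015-03-09


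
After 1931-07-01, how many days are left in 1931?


Day of year: 182 of 365
Remaining = 365 - 182

183 days


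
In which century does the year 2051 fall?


Century = (year - 1) // 100 + 1
= (2051 - 1) // 100 + 1
= 2050 // 100 + 1
= 20 + 1

21st century


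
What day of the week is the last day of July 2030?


July 2030 has 31 days
Anchor: Jan 1, 2030. With p = 2030 - 1 = 2029: (p + p//4 - p//100 + p//400) mod 7 = (2029 + 507 - 20 + 5) mod 7 = 2521 mod 7 = 1 -> Tuesday (Mon=0 ... Sun=6)
Days before July (Jan-Jun): 181; July 1 index = (1 + 181) mod 7 = 0 -> Monday
Last day offset: 31 - 1 = 30 days
Weekday index = (0 + 30) mod 7 = 2

Wednesday, July 31


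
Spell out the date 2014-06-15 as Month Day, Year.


ISO 2014-06-15 parses as year=2014, month=06, day=15
Month 6 -> June

June 15, 2014


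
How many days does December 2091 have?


December 2091

31 days


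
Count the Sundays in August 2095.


August 2095 has 31 days
Anchor: Jan 1, 2095. With p = 2095 - 1 = 2094: (p + p//4 - p//100 + p//400) mod 7 = (2094 + 523 - 20 + 5) mod 7 = 2602 mod 7 = 5 -> Saturday (Mon=0 ... Sun=6)
Days before August (Jan-Jul): 212; August 1 index = (5 + 212) mod 7 = 0 -> Monday
First Sunday is August 7
Sundays: 7, 14, 21, 28

4 Sundays


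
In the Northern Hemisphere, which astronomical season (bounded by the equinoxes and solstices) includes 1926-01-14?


Date: January 14
Astronomical Winter (approx.; exact equinox/solstice day varies by year): December 21 to March 19
January 14 falls within the Winter window

Winter


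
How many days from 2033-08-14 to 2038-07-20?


From 2033-08-14 to 2038-07-20
2033-08-14: days before August = 31 + 28 + 31 + 30 + 31 + 30 + 31 = 212 (2033 is not a leap year); day of year = 212 + 14 = 226
2038-07-20: days before July = 31 + 28 + 31 + 30 + 31 + 30 = 181 (2038 is not a leap year); day of year = 181 + 20 = 201
Rest of 2033: 365 - 226 = 139
Full years 2034 (365), 2035 (365), 2036 (366), 2037 (365): 1461
Total = 139 + 1461 + 201 = 1801

1801 days


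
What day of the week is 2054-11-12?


Date: November 12, 2054
Anchor: Jan 1, 2054. With p = 2054 - 1 = 2053: (p + p//4 - p//100 + p//400) mod 7 = (2053 + 513 - 20 + 5) mod 7 = 2551 mod 7 = 3 -> Thursday (Mon=0 ... Sun=6)
Days before November (Jan-Oct): 304; offset = 304 + 12 - 1 = 315
Weekday index = (3 + 315) mod 7 = 3

Day of the week: Thursday


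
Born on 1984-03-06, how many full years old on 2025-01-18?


Birth: 1984-03-06
Reference: 2025-01-18
Year difference: 2025 - 1984 = 41
Birthday not yet reached in 2025, subtract 1

40 years old


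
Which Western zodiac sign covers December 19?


Date: December 19
Conventional tropical zodiac dates: Sagittarius from November 22 onward; Capricorn starts December 22
December 19 falls within the Sagittarius range

Sagittarius


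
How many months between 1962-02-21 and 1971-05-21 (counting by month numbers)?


From February 1962 to May 1971
9 years * 12 = 108 months, plus 3 months = 111

111 months


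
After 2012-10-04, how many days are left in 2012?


Day of year: 278 of 366
Remaining = 366 - 278

88 days


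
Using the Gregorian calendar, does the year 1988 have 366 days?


Gregorian leap year rule: divisible by 4, but not by 100, unless also by 400.
1988 is divisible by 4 but not 100 -> leap year

Yes


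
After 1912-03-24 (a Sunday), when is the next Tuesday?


Current: Sunday
Target: Tuesday
Days ahead: 2

Next Tuesday: 1912-03-26


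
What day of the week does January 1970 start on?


Target: January 1, 1970
Anchor: Jan 1, 1970. With p = 1970 - 1 = 1969: (p + p//4 - p//100 + p//400) mod 7 = (1969 + 492 - 19 + 4) mod 7 = 2446 mod 7 = 3 -> Thursday (Mon=0 ... Sun=6)
Offset from anchor: 0 days
Weekday index = (3 + 0) mod 7 = 3

Thursday


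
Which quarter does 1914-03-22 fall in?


Month: March (month 3)
Q1: Jan-Mar, Q2: Apr-Jun, Q3: Jul-Sep, Q4: Oct-Dec

Q1


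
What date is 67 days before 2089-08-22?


Start: 2089-08-22, subtract 67 days
Back 22 days from August 22 reaches July 31, 2089 -> 45 left
July 2089 has 31 days -> back to June 30, 2089 -> 14 left
June 2089: 30 - 14 = 16 -> lands on June 16

Result: 2089-06-16


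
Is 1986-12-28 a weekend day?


Anchor: Jan 1, 1986. With p = 1986 - 1 = 1985: (p + p//4 - p//100 + p//400) mod 7 = (1985 + 496 - 19 + 4) mod 7 = 2466 mod 7 = 2 -> Wednesday (Mon=0 ... Sun=6)
Day of year: 362; offset = 361
Weekday index = (2 + 361) mod 7 = 6 -> Sunday
Weekend days: Saturday, Sunday

Yes


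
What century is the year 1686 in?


Century = (year - 1) // 100 + 1
= (1686 - 1) // 100 + 1
= 1685 // 100 + 1
= 16 + 1

17th century


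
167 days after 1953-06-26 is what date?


Start: 1953-06-26, add 167 days
June 1953 has 30 days: 30 - 26 = 4 days to June 30 -> 163 left
July 1953 has 31 days -> 132 left
August 1953 has 31 days -> 101 left
September 1953 has 30 days -> 71 left
October 1953 has 31 days -> 40 left
November 1953 has 30 days -> 10 left
December 1953: 10 <= 31 -> lands on December 10

Result: 1953-12-10


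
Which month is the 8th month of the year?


Month 8 of 12

August


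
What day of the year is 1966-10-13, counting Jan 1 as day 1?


Date: October 13, 1966
Days in months 1 through 9: 273
Plus 13 days in October

Day of year: 286


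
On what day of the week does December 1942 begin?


Target: December 1, 1942
Anchor: Jan 1, 1942. With p = 1942 - 1 = 1941: (p + p//4 - p//100 + p//400) mod 7 = (1941 + 485 - 19 + 4) mod 7 = 2411 mod 7 = 3 -> Thursday (Mon=0 ... Sun=6)
Days before December (Jan-Nov): 334 days
Weekday index = (3 + 334) mod 7 = 1

Tuesday


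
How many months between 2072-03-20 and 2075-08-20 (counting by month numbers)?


From March 2072 to August 2075
3 years * 12 = 36 months, plus 5 months = 41

41 months


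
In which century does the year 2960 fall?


Century = (year - 1) // 100 + 1
= (2960 - 1) // 100 + 1
= 2959 // 100 + 1
= 29 + 1

30th century


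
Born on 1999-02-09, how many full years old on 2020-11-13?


Birth: 1999-02-09
Reference: 2020-11-13
Year difference: 2020 - 1999 = 21

21 years old


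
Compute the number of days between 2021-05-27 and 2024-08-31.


From 2021-05-27 to 2024-08-31
2021-05-27: days before May = 31 + 28 + 31 + 30 = 120 (2021 is not a leap year); day of year = 120 + 27 = 147
2024-08-31: days before August = 31 + 29 + 31 + 30 + 31 + 30 + 31 = 213 (2024 is a leap year); day of year = 213 + 31 = 244
Rest of 2021: 365 - 147 = 218
Full years 2022 (365), 2023 (365): 730
Total = 218 + 730 + 244 = 1192

1192 days


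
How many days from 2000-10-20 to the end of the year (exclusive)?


Day of year: 294 of 366
Remaining = 366 - 294

72 days


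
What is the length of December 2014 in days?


December 2014

31 days


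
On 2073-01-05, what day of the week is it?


Date: January 5, 2073
Anchor: Jan 1, 2073. With p = 2073 - 1 = 2072: (p + p//4 - p//100 + p//400) mod 7 = (2072 + 518 - 20 + 5) mod 7 = 2575 mod 7 = 6 -> Sunday (Mon=0 ... Sun=6)
Days into year = 5 - 1 = 4
Weekday index = (6 + 4) mod 7 = 3

Day of the week: Thursday


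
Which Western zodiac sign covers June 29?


Date: June 29
Conventional tropical zodiac dates: Cancer from June 21 onward; Leo starts July 23
June 29 falls within the Cancer range

Cancer


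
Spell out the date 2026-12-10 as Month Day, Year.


ISO 2026-12-10 parses as year=2026, month=12, day=10
Month 12 -> December

December 10, 2026


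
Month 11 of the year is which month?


Month 11 of 12

November


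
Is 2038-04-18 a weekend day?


Anchor: Jan 1, 2038. With p = 2038 - 1 = 2037: (p + p//4 - p//100 + p//400) mod 7 = (2037 + 509 - 20 + 5) mod 7 = 2531 mod 7 = 4 -> Friday (Mon=0 ... Sun=6)
Day of year: 108; offset = 107
Weekday index = (4 + 107) mod 7 = 6 -> Sunday
Weekend days: Saturday, Sunday

Yes


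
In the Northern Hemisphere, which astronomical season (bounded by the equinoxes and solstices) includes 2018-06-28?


Date: June 28
Astronomical Summer (approx.; exact equinox/solstice day varies by year): June 21 to September 21
June 28 falls within the Summer window

Summer


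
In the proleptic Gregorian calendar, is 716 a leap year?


Gregorian leap year rule: divisible by 4, but not by 100, unless also by 400.
716 is divisible by 4 but not 100 -> leap year

Yes


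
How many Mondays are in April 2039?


April 2039 has 30 days
Anchor: Jan 1, 2039. With p = 2039 - 1 = 2038: (p + p//4 - p//100 + p//400) mod 7 = (2038 + 509 - 20 + 5) mod 7 = 2532 mod 7 = 5 -> Saturday (Mon=0 ... Sun=6)
Days before April (Jan-Mar): 90; April 1 index = (5 + 90) mod 7 = 4 -> Friday
First Monday is April 4
Mondays: 4, 11, 18, 25

4 Mondays


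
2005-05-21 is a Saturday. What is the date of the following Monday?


Current: Saturday
Target: Monday
Days ahead: 2

Next Monday: 2005-05-23


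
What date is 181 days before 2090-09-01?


Start: 2090-09-01, subtract 181 days
Back 1 day from September 1 reaches August 31, 2090 -> 180 left
August 2090 has 31 days -> back to July 31, 2090 -> 149 left
July 2090 has 31 days -> back to June 30, 2090 -> 118 left
June 2090 has 30 days -> back to May 31, 2090 -> 88 left
May 2090 has 31 days -> back to April 30, 2090 -> 57 left
April 2090 has 30 days -> back to March 31, 2090 -> 27 left
March 2090: 31 - 27 = 4 -> lands on March 4

Result: 2090-03-04


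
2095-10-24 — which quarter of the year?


Month: October (month 10)
Q1: Jan-Mar, Q2: Apr-Jun, Q3: Jul-Sep, Q4: Oct-Dec

Q4


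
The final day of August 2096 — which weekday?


August 2096 has 31 days
Anchor: Jan 1, 2096. With p = 2096 - 1 = 2095: (p + p//4 - p//100 + p//400) mod 7 = (2095 + 523 - 20 + 5) mod 7 = 2603 mod 7 = 6 -> Sunday (Mon=0 ... Sun=6)
Days before August (Jan-Jul): 213; August 1 index = (6 + 213) mod 7 = 2 -> Wednesday
Last day offset: 31 - 1 = 30 days
Weekday index = (2 + 30) mod 7 = 4

Friday, August 31


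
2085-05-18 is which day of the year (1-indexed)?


Date: May 18, 2085
Days in months 1 through 4: 120
Plus 18 days in May

Day of year: 138


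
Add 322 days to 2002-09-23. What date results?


Start: 2002-09-23, add 322 days
September 2002 has 30 days: 30 - 23 = 7 days to September 30 -> 315 left
October 2002 has 31 days -> 284 left
November 2002 has 30 days -> 254 left
December 2002 has 31 days -> 223 left
January 2003 has 31 days -> 192 left
February 2003 has 28 days -> 164 left
March 2003 has 31 days -> 133 left
April 2003 has 30 days -> 103 left
May 2003 has 31 days -> 72 left
June 2003 has 30 days -> 42 left
July 2003 has 31 days -> 11 left
August 2003: 11 <= 31 -> lands on August 11

Result: 2003-08-11


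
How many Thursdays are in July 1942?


July 1942 has 31 days
Anchor: Jan 1, 1942. With p = 1942 - 1 = 1941: (p + p//4 - p//100 + p//400) mod 7 = (1941 + 485 - 19 + 4) mod 7 = 2411 mod 7 = 3 -> Thursday (Mon=0 ... Sun=6)
Days before July (Jan-Jun): 181; July 1 index = (3 + 181) mod 7 = 2 -> Wednesday
First Thursday is July 2
Thursdays: 2, 9, 16, 23, 30

5 Thursdays


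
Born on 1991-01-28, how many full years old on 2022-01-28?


Birth: 1991-01-28
Reference: 2022-01-28
Year difference: 2022 - 1991 = 31

31 years old


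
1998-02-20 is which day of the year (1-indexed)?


Date: February 20, 1998
Days in months 1 through 1: 31
Plus 20 days in February

Day of year: 51


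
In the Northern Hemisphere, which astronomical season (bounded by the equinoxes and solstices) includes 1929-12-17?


Date: December 17
Astronomical Autumn (approx.; exact equinox/solstice day varies by year): September 22 to December 20
December 17 falls within the Autumn window

Autumn


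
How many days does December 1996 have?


December 1996

31 days


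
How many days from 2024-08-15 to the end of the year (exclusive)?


Day of year: 228 of 366
Remaining = 366 - 228

138 days


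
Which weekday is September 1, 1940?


Target: September 1, 1940
Anchor: Jan 1, 1940. With p = 1940 - 1 = 1939: (p + p//4 - p//100 + p//400) mod 7 = (1939 + 484 - 19 + 4) mod 7 = 2408 mod 7 = 0 -> Monday (Mon=0 ... Sun=6)
Days before September (Jan-Aug): 244 days
Weekday index = (0 + 244) mod 7 = 6

Sunday


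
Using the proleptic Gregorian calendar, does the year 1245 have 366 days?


Gregorian leap year rule: divisible by 4, but not by 100, unless also by 400.
1245 is not divisible by 4 -> not a leap year

No


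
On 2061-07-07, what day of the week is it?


Date: July 7, 2061
Anchor: Jan 1, 2061. With p = 2061 - 1 = 2060: (p + p//4 - p//100 + p//400) mod 7 = (2060 + 515 - 20 + 5) mod 7 = 2560 mod 7 = 5 -> Saturday (Mon=0 ... Sun=6)
Days before July (Jan-Jun): 181; offset = 181 + 7 - 1 = 187
Weekday index = (5 + 187) mod 7 = 3

Day of the week: Thursday


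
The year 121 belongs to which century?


Century = (year - 1) // 100 + 1
= (121 - 1) // 100 + 1
= 120 // 100 + 1
= 1 + 1

2nd century


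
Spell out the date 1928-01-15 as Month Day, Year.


ISO 1928-01-15 parses as year=1928, month=01, day=15
Month 1 -> January

January 15, 1928


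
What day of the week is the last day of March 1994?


March 1994 has 31 days
Anchor: Jan 1, 1994. With p = 1994 - 1 = 1993: (p + p//4 - p//100 + p//400) mod 7 = (1993 + 498 - 19 + 4) mod 7 = 2476 mod 7 = 5 -> Saturday (Mon=0 ... Sun=6)
Days before March (Jan-Feb): 59; March 1 index = (5 + 59) mod 7 = 1 -> Tuesday
Last day offset: 31 - 1 = 30 days
Weekday index = (1 + 30) mod 7 = 3

Thursday, March 31


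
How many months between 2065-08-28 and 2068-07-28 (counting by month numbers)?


From August 2065 to July 2068
3 years * 12 = 36 months, minus 1 month = 35

35 months


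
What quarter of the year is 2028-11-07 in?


Month: November (month 11)
Q1: Jan-Mar, Q2: Apr-Jun, Q3: Jul-Sep, Q4: Oct-Dec

Q4


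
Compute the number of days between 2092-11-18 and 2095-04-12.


From 2092-11-18 to 2095-04-12
2092-11-18: days before November = 31 + 29 + 31 + 30 + 31 + 30 + 31 + 31 + 30 + 31 = 305 (2092 is a leap year); day of year = 305 + 18 = 323
2095-04-12: days before April = 31 + 28 + 31 = 90 (2095 is not a leap year); day of year = 90 + 12 = 102
Rest of 2092: 366 - 323 = 43
Full years 2093 (365), 2094 (365): 730
Total = 43 + 730 + 102 = 875

875 days


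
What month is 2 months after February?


February is month 2
2 + 2 = 4

April


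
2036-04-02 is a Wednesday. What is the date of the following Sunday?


Current: Wednesday
Target: Sunday
Days ahead: 4

Next Sunday: 2036-04-06


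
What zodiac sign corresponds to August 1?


Date: August 1
Conventional tropical zodiac dates: Leo from July 23 onward; Virgo starts August 23
August 1 falls within the Leo range

Leo


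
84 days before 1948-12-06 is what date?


Start: 1948-12-06, subtract 84 days
Back 6 days from December 6 reaches November 30, 1948 -> 78 left
November 1948 has 30 days -> back to October 31, 1948 -> 48 left
October 1948 has 31 days -> back to September 30, 1948 -> 17 left
September 1948: 30 - 17 = 13 -> lands on September 13

Result: 1948-09-13


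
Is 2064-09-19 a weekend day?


Anchor: Jan 1, 2064. With p = 2064 - 1 = 2063: (p + p//4 - p//100 + p//400) mod 7 = (2063 + 515 - 20 + 5) mod 7 = 2563 mod 7 = 1 -> Tuesday (Mon=0 ... Sun=6)
Day of year: 263; offset = 262
Weekday index = (1 + 262) mod 7 = 4 -> Friday
Weekend days: Saturday, Sunday

No


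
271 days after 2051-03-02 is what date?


Start: 2051-03-02, add 271 days
March 2051 has 31 days: 31 - 2 = 29 days to March 31 -> 242 left
April 2051 has 30 days -> 212 left
May 2051 has 31 days -> 181 left
June 2051 has 30 days -> 151 left
July 2051 has 31 days -> 120 left
August 2051 has 31 days -> 89 left
September 2051 has 30 days -> 59 left
October 2051 has 31 days -> 28 left
November 2051: 28 <= 30 -> lands on November 28

Result: 2051-11-28


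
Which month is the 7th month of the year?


Month 7 of 12

July


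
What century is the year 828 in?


Century = (year - 1) // 100 + 1
= (828 - 1) // 100 + 1
= 827 // 100 + 1
= 8 + 1

9th century


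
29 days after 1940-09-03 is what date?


Start: 1940-09-03, add 29 days
September 1940 has 30 days: 30 - 3 = 27 days to September 30 -> 2 left
October 1940: 2 <= 31 -> lands on October 2

Result: 1940-10-02


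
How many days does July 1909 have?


July 1909

31 days


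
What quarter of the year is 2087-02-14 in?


Month: February (month 2)
Q1: Jan-Mar, Q2: Apr-Jun, Q3: Jul-Sep, Q4: Oct-Dec

Q1


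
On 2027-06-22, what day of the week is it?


Date: June 22, 2027
Anchor: Jan 1, 2027. With p = 2027 - 1 = 2026: (p + p//4 - p//100 + p//400) mod 7 = (2026 + 506 - 20 + 5) mod 7 = 2517 mod 7 = 4 -> Friday (Mon=0 ... Sun=6)
Days before June (Jan-May): 151; offset = 151 + 22 - 1 = 172
Weekday index = (4 + 172) mod 7 = 1

Day of the week: Tuesday


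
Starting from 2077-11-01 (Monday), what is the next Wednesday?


Current: Monday
Target: Wednesday
Days ahead: 2

Next Wednesday: 2077-11-03


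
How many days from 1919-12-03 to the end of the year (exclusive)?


Day of year: 337 of 365
Remaining = 365 - 337

28 days


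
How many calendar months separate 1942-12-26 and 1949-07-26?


From December 1942 to July 1949
7 years * 12 = 84 months, minus 5 months = 79

79 months


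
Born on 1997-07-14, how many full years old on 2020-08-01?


Birth: 1997-07-14
Reference: 2020-08-01
Year difference: 2020 - 1997 = 23

23 years old


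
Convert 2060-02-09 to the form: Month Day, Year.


ISO 2060-02-09 parses as year=2060, month=02, day=09
Month 2 -> February

February 9, 2060


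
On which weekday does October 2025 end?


October 2025 has 31 days
Anchor: Jan 1, 2025. With p = 2025 - 1 = 2024: (p + p//4 - p//100 + p//400) mod 7 = (2024 + 506 - 20 + 5) mod 7 = 2515 mod 7 = 2 -> Wednesday (Mon=0 ... Sun=6)
Days before October (Jan-Sep): 273; October 1 index = (2 + 273) mod 7 = 2 -> Wednesday
Last day offset: 31 - 1 = 30 days
Weekday index = (2 + 30) mod 7 = 4

Friday, October 31


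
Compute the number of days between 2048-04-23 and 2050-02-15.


From 2048-04-23 to 2050-02-15
2048-04-23: days before April = 31 + 29 + 31 = 91 (2048 is a leap year); day of year = 91 + 23 = 114
2050-02-15: days before February = 31; day of year = 31 + 15 = 46
Rest of 2048: 366 - 114 = 252
Full years 2049 (365): 365
Total = 252 + 365 + 46 = 663

663 days


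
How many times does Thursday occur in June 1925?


June 1925 has 30 days
Anchor: Jan 1, 1925. With p = 1925 - 1 = 1924: (p + p//4 - p//100 + p//400) mod 7 = (1924 + 481 - 19 + 4) mod 7 = 2390 mod 7 = 3 -> Thursday (Mon=0 ... Sun=6)
Days before June (Jan-May): 151; June 1 index = (3 + 151) mod 7 = 0 -> Monday
First Thursday is June 4
Thursdays: 4, 11, 18, 25

4 Thursdays


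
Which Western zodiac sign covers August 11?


Date: August 11
Conventional tropical zodiac dates: Leo from July 23 onward; Virgo starts August 23
August 11 falls within the Leo range

Leo


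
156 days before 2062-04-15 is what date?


Start: 2062-04-15, subtract 156 days
Back 15 days from April 15 reaches March 31, 2062 -> 141 left
March 2062 has 31 days -> back to February 28, 2062 -> 110 left
February 2062 has 28 days -> back to January 31, 2062 -> 82 left
January 2062 has 31 days -> back to December 31, 2061 -> 51 left
December 2061 has 31 days -> back to November 30, 2061 -> 20 left
November 2061: 30 - 20 = 10 -> lands on November 10

Result: 2061-11-10


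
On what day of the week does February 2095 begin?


Target: February 1, 2095
Anchor: Jan 1, 2095. With p = 2095 - 1 = 2094: (p + p//4 - p//100 + p//400) mod 7 = (2094 + 523 - 20 + 5) mod 7 = 2602 mod 7 = 5 -> Saturday (Mon=0 ... Sun=6)
Days before February (Jan): 31 days
Weekday index = (5 + 31) mod 7 = 1

Tuesday


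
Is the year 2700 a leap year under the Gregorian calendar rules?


Gregorian leap year rule: divisible by 4, but not by 100, unless also by 400.
2700 is divisible by 100 but not 400 -> not a leap year

No


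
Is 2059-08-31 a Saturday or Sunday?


Anchor: Jan 1, 2059. With p = 2059 - 1 = 2058: (p + p//4 - p//100 + p//400) mod 7 = (2058 + 514 - 20 + 5) mod 7 = 2557 mod 7 = 2 -> Wednesday (Mon=0 ... Sun=6)
Day of year: 243; offset = 242
Weekday index = (2 + 242) mod 7 = 6 -> Sunday
Weekend days: Saturday, Sunday

Yes


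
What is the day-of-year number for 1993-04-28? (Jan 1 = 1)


Date: April 28, 1993
Days in months 1 through 3: 90
Plus 28 days in April

Day of year: 118


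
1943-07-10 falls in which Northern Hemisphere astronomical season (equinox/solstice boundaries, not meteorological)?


Date: July 10
Astronomical Summer (approx.; exact equinox/solstice day varies by year): June 21 to September 21
July 10 falls within the Summer window

Summer


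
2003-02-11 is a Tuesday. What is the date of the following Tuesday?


Current: Tuesday
Target: Tuesday
Days ahead: 7

Next Tuesday: 2003-02-18


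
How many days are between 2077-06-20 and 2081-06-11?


From 2077-06-20 to 2081-06-11
2077-06-20: days before June = 31 + 28 + 31 + 30 + 31 = 151 (2077 is not a leap year); day of year = 151 + 20 = 171
2081-06-11: days before June = 31 + 28 + 31 + 30 + 31 = 151 (2081 is not a leap year); day of year = 151 + 11 = 162
Rest of 2077: 365 - 171 = 194
Full years 2078 (365), 2079 (365), 2080 (366): 1096
Total = 194 + 1096 + 162 = 1452

1452 days


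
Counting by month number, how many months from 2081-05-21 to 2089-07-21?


From May 2081 to July 2089
8 years * 12 = 96 months, plus 2 months = 98

98 months


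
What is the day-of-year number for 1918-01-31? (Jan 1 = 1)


Date: January 31, 1918
No months before January
Plus 31 days in January

Day of year: 31


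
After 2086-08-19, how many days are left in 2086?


Day of year: 231 of 365
Remaining = 365 - 231

134 days


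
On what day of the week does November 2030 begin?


Target: November 1, 2030
Anchor: Jan 1, 2030. With p = 2030 - 1 = 2029: (p + p//4 - p//100 + p//400) mod 7 = (2029 + 507 - 20 + 5) mod 7 = 2521 mod 7 = 1 -> Tuesday (Mon=0 ... Sun=6)
Days before November (Jan-Oct): 304 days
Weekday index = (1 + 304) mod 7 = 4

Friday


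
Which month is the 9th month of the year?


Month 9 of 12

September


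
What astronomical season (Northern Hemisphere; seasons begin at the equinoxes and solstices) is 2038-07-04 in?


Date: July 4
Astronomical Summer (approx.; exact equinox/solstice day varies by year): June 21 to September 21
July 4 falls within the Summer window

Summer
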